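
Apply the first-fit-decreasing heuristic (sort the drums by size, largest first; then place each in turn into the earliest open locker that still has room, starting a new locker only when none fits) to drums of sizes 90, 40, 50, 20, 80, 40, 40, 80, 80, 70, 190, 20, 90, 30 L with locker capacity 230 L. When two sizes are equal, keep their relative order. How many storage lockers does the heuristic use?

Sorted descending: 190, 90, 90, 80, 80, 80, 70, 50, 40, 40, 40, 30, 20, 20.
  190 → locker 1 (new)  [load 190/230]
  90 → locker 2 (new)  [load 90/230]
  90 → locker 2  [load 180/230]
  80 → locker 3 (new)  [load 80/230]
  80 → locker 3  [load 160/230]
  80 → locker 4 (new)  [load 80/230]
  70 → locker 3  [load 230/230]
  50 → locker 2  [load 230/230]
  40 → locker 1  [load 230/230]
  40 → locker 4  [load 120/230]
  40 → locker 4  [load 160/230]
  30 → locker 4  [load 190/230]
  20 → locker 4  [load 210/230]
  20 → locker 4  [load 230/230]
4 storage lockers opened.

4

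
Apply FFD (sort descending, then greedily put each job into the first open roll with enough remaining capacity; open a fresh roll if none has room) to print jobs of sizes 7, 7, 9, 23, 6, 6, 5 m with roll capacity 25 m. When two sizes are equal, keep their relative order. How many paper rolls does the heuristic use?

3

Sorted descending: 23, 9, 7, 7, 6, 6, 5.
  23 → roll 1 (new)  [load 23/25]
  9 → roll 2 (new)  [load 9/25]
  7 → roll 2  [load 16/25]
  7 → roll 2  [load 23/25]
  6 → roll 3 (new)  [load 6/25]
  6 → roll 3  [load 12/25]
  5 → roll 3  [load 17/25]
3 paper rolls opened.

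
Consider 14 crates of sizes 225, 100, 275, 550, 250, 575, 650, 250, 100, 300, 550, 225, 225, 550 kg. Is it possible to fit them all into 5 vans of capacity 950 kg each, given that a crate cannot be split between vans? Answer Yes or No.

Total = 4825 kg; ⌈4825/950⌉ = 6.
At least 6 vans are required, but only 5 are allowed.

No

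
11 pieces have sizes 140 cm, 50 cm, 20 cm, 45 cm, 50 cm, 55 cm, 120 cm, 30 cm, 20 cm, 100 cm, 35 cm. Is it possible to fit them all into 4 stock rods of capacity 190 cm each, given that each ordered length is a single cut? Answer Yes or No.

Yes

A valid assignment using 4 stock rods:
  stock rod 1: 140 + 50 = 190
  stock rod 2: 120 + 55 = 175
  stock rod 3: 100 + 50 + 35 = 185
  stock rod 4: 45 + 30 + 20 + 20 = 115
Every load is within 190 cm, so 4 stock rods suffice.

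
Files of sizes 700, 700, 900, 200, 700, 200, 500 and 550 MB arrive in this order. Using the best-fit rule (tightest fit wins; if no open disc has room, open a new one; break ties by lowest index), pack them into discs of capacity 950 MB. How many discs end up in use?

6

  700 → disc 1 (new)  [load 700/950]
  700 → disc 2 (new)  [load 700/950]
  900 → disc 3 (new)  [load 900/950]
  200 → disc 1  [load 900/950]
  700 → disc 4 (new)  [load 700/950]
  200 → disc 2  [load 900/950]
  500 → disc 5 (new)  [load 500/950]
  550 → disc 6 (new)  [load 550/950]
6 discs opened.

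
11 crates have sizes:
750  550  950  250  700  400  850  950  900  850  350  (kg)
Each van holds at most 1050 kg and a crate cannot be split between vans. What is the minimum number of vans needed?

8

Total = 950 + 950 + 900 + 850 + 850 + 750 + 700 + 550 + 400 + 350 + 250 = 7500 kg.
Lower bound: ⌈7500/1050⌉ = 8 vans.
A packing using 8 vans:
  van 1: 950 = 950
  van 2: 950 = 950
  van 3: 900 = 900
  van 4: 850 = 850
  van 5: 850 = 850
  van 6: 750 + 250 = 1000
  van 7: 700 + 350 = 1050
  van 8: 550 + 400 = 950
This matches the lower bound, so 8 is optimal.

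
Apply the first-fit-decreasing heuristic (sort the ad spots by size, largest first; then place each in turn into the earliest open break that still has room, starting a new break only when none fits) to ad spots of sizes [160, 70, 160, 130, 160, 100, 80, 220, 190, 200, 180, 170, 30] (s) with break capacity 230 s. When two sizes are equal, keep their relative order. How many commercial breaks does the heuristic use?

10

Sorted descending: 220, 200, 190, 180, 170, 160, 160, 160, 130, 100, 80, 70, 30.
  220 → break 1 (new)  [load 220/230]
  200 → break 2 (new)  [load 200/230]
  190 → break 3 (new)  [load 190/230]
  180 → break 4 (new)  [load 180/230]
  170 → break 5 (new)  [load 170/230]
  160 → break 6 (new)  [load 160/230]
  160 → break 7 (new)  [load 160/230]
  160 → break 8 (new)  [load 160/230]
  130 → break 9 (new)  [load 130/230]
  100 → break 9  [load 230/230]
  80 → break 10 (new)  [load 80/230]
  70 → break 6  [load 230/230]
  30 → break 2  [load 230/230]
10 commercial breaks opened.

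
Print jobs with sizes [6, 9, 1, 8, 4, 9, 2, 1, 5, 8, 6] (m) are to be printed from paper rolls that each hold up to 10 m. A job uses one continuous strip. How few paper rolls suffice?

7

Total = 9 + 9 + 8 + 8 + 6 + 6 + 5 + 4 + 2 + 1 + 1 = 59 m.
Lower bound: ⌈59/10⌉ = 6 paper rolls.
A packing using 7 paper rolls:
  roll 1: 9 + 1 = 10
  roll 2: 9 + 1 = 10
  roll 3: 8 + 2 = 10
  roll 4: 8 = 8
  roll 5: 6 + 4 = 10
  roll 6: 6 = 6
  roll 7: 5 = 5
No arrangement into 6 paper rolls stays within capacity, so 7 is optimal.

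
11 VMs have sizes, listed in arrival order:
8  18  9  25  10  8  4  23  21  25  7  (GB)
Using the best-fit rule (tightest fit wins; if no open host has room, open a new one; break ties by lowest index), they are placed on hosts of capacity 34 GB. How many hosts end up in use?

6

  8 → host 1 (new)  [load 8/34]
  18 → host 1  [load 26/34]
  9 → host 2 (new)  [load 9/34]
  25 → host 2  [load 34/34]
  10 → host 3 (new)  [load 10/34]
  8 → host 1  [load 34/34]
  4 → host 3  [load 14/34]
  23 → host 4 (new)  [load 23/34]
  21 → host 5 (new)  [load 21/34]
  25 → host 6 (new)  [load 25/34]
  7 → host 6  [load 32/34]
6 hosts opened.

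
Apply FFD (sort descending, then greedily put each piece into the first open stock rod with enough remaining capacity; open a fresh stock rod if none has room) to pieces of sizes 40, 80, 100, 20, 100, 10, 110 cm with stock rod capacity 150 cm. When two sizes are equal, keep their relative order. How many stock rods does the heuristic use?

4

Sorted descending: 110, 100, 100, 80, 40, 20, 10.
  110 → stock rod 1 (new)  [load 110/150]
  100 → stock rod 2 (new)  [load 100/150]
  100 → stock rod 3 (new)  [load 100/150]
  80 → stock rod 4 (new)  [load 80/150]
  40 → stock rod 1  [load 150/150]
  20 → stock rod 2  [load 120/150]
  10 → stock rod 2  [load 130/150]
4 stock rods opened.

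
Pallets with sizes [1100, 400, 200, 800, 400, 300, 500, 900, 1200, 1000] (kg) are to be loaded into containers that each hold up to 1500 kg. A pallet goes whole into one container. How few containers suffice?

Total = 1200 + 1100 + 1000 + 900 + 800 + 500 + 400 + 400 + 300 + 200 = 6800 kg.
Lower bound: ⌈6800/1500⌉ = 5 containers.
A packing using 5 containers:
  container 1: 1200 + 300 = 1500
  container 2: 1100 + 400 = 1500
  container 3: 1000 + 500 = 1500
  container 4: 900 + 400 + 200 = 1500
  container 5: 800 = 800
This matches the lower bound, so 5 is optimal.

5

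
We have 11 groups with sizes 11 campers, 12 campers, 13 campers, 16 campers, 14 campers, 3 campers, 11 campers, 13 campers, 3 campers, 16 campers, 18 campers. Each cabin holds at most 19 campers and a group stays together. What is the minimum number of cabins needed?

Total = 18 + 16 + 16 + 14 + 13 + 13 + 12 + 11 + 11 + 3 + 3 = 130 campers.
Lower bound: ⌈130/19⌉ = 7 cabins.
Also, 9 groups each exceed 19/2 campers, and no two of those can share a cabin, so at least 9 cabins are needed.
A packing using 9 cabins:
  cabin 1: 18 = 18
  cabin 2: 16 + 3 = 19
  cabin 3: 16 + 3 = 19
  cabin 4: 14 = 14
  cabin 5: 13 = 13
  cabin 6: 13 = 13
  cabin 7: 12 = 12
  cabin 8: 11 = 11
  cabin 9: 11 = 11
This matches the lower bound, so 9 is optimal.

9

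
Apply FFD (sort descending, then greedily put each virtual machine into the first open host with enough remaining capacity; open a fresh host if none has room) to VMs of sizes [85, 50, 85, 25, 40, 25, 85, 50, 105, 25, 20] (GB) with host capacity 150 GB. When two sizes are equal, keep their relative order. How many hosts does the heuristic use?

5

Sorted descending: 105, 85, 85, 85, 50, 50, 40, 25, 25, 25, 20.
  105 → host 1 (new)  [load 105/150]
  85 → host 2 (new)  [load 85/150]
  85 → host 3 (new)  [load 85/150]
  85 → host 4 (new)  [load 85/150]
  50 → host 2  [load 135/150]
  50 → host 3  [load 135/150]
  40 → host 1  [load 145/150]
  25 → host 4  [load 110/150]
  25 → host 4  [load 135/150]
  25 → host 5 (new)  [load 25/150]
  20 → host 5  [load 45/150]
5 hosts opened.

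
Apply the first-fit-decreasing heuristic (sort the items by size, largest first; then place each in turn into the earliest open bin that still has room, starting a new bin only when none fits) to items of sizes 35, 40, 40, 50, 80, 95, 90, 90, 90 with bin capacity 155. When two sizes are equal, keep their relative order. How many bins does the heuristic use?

Sorted descending: 95, 90, 90, 90, 80, 50, 40, 40, 35.
  95 → bin 1 (new)  [load 95/155]
  90 → bin 2 (new)  [load 90/155]
  90 → bin 3 (new)  [load 90/155]
  90 → bin 4 (new)  [load 90/155]
  80 → bin 5 (new)  [load 80/155]
  50 → bin 1  [load 145/155]
  40 → bin 2  [load 130/155]
  40 → bin 3  [load 130/155]
  35 → bin 4  [load 125/155]
5 bins opened.

5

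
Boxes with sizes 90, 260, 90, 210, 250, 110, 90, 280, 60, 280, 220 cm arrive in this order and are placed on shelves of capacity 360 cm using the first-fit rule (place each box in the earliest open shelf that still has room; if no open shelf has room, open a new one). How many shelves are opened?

6

  90 → shelf 1 (new)  [load 90/360]
  260 → shelf 1  [load 350/360]
  90 → shelf 2 (new)  [load 90/360]
  210 → shelf 2  [load 300/360]
  250 → shelf 3 (new)  [load 250/360]
  110 → shelf 3  [load 360/360]
  90 → shelf 4 (new)  [load 90/360]
  280 → shelf 5 (new)  [load 280/360]
  60 → shelf 2  [load 360/360]
  280 → shelf 6 (new)  [load 280/360]
  220 → shelf 4  [load 310/360]
6 shelves opened.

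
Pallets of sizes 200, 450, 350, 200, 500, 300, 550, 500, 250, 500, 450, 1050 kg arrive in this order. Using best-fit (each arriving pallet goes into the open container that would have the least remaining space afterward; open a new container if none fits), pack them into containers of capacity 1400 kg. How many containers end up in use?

  200 → container 1 (new)  [load 200/1400]
  450 → container 1  [load 650/1400]
  350 → container 1  [load 1000/1400]
  200 → container 1  [load 1200/1400]
  500 → container 2 (new)  [load 500/1400]
  300 → container 2  [load 800/1400]
  550 → container 2  [load 1350/1400]
  500 → container 3 (new)  [load 500/1400]
  250 → container 3  [load 750/1400]
  500 → container 3  [load 1250/1400]
  450 → container 4 (new)  [load 450/1400]
  1050 → container 5 (new)  [load 1050/1400]
5 containers opened.

5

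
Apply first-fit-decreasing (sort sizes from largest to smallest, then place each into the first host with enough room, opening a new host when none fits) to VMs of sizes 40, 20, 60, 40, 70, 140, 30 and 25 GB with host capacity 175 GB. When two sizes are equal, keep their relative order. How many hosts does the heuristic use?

3

Sorted descending: 140, 70, 60, 40, 40, 30, 25, 20.
  140 → host 1 (new)  [load 140/175]
  70 → host 2 (new)  [load 70/175]
  60 → host 2  [load 130/175]
  40 → host 2  [load 170/175]
  40 → host 3 (new)  [load 40/175]
  30 → host 1  [load 170/175]
  25 → host 3  [load 65/175]
  20 → host 3  [load 85/175]
3 hosts opened.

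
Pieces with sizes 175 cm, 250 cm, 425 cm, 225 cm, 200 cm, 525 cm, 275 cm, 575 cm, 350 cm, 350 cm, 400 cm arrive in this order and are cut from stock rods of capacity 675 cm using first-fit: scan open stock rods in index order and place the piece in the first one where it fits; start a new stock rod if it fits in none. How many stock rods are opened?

  175 → stock rod 1 (new)  [load 175/675]
  250 → stock rod 1  [load 425/675]
  425 → stock rod 2 (new)  [load 425/675]
  225 → stock rod 1  [load 650/675]
  200 → stock rod 2  [load 625/675]
  525 → stock rod 3 (new)  [load 525/675]
  275 → stock rod 4 (new)  [load 275/675]
  575 → stock rod 5 (new)  [load 575/675]
  350 → stock rod 4  [load 625/675]
  350 → stock rod 6 (new)  [load 350/675]
  400 → stock rod 7 (new)  [load 400/675]
7 stock rods opened.

7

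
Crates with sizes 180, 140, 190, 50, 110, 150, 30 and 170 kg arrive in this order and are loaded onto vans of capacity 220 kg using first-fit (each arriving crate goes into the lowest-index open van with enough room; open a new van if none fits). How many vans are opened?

  180 → van 1 (new)  [load 180/220]
  140 → van 2 (new)  [load 140/220]
  190 → van 3 (new)  [load 190/220]
  50 → van 2  [load 190/220]
  110 → van 4 (new)  [load 110/220]
  150 → van 5 (new)  [load 150/220]
  30 → van 1  [load 210/220]
  170 → van 6 (new)  [load 170/220]
6 vans opened.

6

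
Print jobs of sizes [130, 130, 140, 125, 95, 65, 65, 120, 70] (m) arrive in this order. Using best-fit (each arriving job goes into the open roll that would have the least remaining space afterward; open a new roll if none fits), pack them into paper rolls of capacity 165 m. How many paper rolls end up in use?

7

  130 → roll 1 (new)  [load 130/165]
  130 → roll 2 (new)  [load 130/165]
  140 → roll 3 (new)  [load 140/165]
  125 → roll 4 (new)  [load 125/165]
  95 → roll 5 (new)  [load 95/165]
  65 → roll 5  [load 160/165]
  65 → roll 6 (new)  [load 65/165]
  120 → roll 7 (new)  [load 120/165]
  70 → roll 6  [load 135/165]
7 paper rolls opened.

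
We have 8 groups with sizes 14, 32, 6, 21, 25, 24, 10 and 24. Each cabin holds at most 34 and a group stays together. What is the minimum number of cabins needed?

6

Total = 32 + 25 + 24 + 24 + 21 + 14 + 10 + 6 = 156.
Lower bound: ⌈156/34⌉ = 5 cabins.
A packing using 6 cabins:
  cabin 1: 32 = 32
  cabin 2: 25 + 6 = 31
  cabin 3: 24 + 10 = 34
  cabin 4: 24 = 24
  cabin 5: 21 = 21
  cabin 6: 14 = 14
No arrangement into 5 cabins stays within capacity, so 6 is optimal.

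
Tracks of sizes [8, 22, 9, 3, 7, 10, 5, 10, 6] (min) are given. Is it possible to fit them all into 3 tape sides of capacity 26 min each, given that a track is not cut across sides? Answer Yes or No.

No

Total = 80 min; ⌈80/26⌉ = 4.
At least 4 tape sides are required, but only 3 are allowed.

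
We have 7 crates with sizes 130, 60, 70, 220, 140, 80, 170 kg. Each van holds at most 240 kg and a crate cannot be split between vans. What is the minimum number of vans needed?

Total = 220 + 170 + 140 + 130 + 80 + 70 + 60 = 870 kg.
Lower bound: ⌈870/240⌉ = 4 vans.
A packing using 4 vans:
  van 1: 220 = 220
  van 2: 170 + 70 = 240
  van 3: 140 + 80 = 220
  van 4: 130 + 60 = 190
This matches the lower bound, so 4 is optimal.

4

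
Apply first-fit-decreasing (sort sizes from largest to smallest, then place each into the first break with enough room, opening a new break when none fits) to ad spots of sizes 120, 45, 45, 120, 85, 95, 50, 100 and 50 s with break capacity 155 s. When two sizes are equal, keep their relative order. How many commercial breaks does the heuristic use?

Sorted descending: 120, 120, 100, 95, 85, 50, 50, 45, 45.
  120 → break 1 (new)  [load 120/155]
  120 → break 2 (new)  [load 120/155]
  100 → break 3 (new)  [load 100/155]
  95 → break 4 (new)  [load 95/155]
  85 → break 5 (new)  [load 85/155]
  50 → break 3  [load 150/155]
  50 → break 4  [load 145/155]
  45 → break 5  [load 130/155]
  45 → break 6 (new)  [load 45/155]
6 commercial breaks opened.

6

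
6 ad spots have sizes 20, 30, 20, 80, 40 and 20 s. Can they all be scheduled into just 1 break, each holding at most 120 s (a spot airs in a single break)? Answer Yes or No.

Total = 210 s; ⌈210/120⌉ = 2.
At least 2 commercial breaks are required, but only 1 is allowed.

No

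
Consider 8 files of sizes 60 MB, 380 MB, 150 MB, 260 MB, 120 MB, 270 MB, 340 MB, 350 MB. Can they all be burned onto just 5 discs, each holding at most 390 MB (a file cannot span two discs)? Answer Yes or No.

Total = 1930 MB; ⌈1930/390⌉ = 5.
The bound of 5 does not rule out 5, but exhaustive search shows no assignment into 5 discs of capacity 390 MB exists — the minimum is 6.

No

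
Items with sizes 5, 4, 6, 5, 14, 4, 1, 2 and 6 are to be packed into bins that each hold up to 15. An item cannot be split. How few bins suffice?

Total = 14 + 6 + 6 + 5 + 5 + 4 + 4 + 2 + 1 = 47.
Lower bound: ⌈47/15⌉ = 4 bins.
A packing using 4 bins:
  bin 1: 14 + 1 = 15
  bin 2: 6 + 6 + 2 = 14
  bin 3: 5 + 5 + 4 = 14
  bin 4: 4 = 4
This matches the lower bound, so 4 is optimal.

4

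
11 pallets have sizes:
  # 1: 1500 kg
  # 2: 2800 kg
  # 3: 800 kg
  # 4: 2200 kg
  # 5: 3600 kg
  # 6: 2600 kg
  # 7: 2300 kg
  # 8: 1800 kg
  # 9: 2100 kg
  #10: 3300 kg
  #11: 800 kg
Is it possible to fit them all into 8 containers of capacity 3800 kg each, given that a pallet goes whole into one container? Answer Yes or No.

Yes

A valid assignment using 8 containers:
  container 1: 3600 = 3600
  container 2: 3300 = 3300
  container 3: 2800 + 800 = 3600
  container 4: 2600 + 800 = 3400
  container 5: 2300 + 1500 = 3800
  container 6: 2200 = 2200
  container 7: 2100 = 2100
  container 8: 1800 = 1800
Every load is within 3800 kg, so 8 containers suffice.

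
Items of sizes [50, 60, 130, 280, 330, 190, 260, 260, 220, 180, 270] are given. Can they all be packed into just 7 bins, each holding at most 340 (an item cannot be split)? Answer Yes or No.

No

Total = 2230; ⌈2230/340⌉ = 7.
8 items each exceed half the capacity and cannot share a bin, forcing at least 8 bins.
At least 8 bins are required, but only 7 are allowed.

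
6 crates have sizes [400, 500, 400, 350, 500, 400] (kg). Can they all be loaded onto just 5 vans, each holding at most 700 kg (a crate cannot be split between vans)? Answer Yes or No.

No

Total = 2550 kg; ⌈2550/700⌉ = 4.
5 crates each exceed half the capacity and cannot share a van, forcing at least 5 vans.
The bound of 5 does not rule out 5, but exhaustive search shows no assignment into 5 vans of capacity 700 kg exists — the minimum is 6.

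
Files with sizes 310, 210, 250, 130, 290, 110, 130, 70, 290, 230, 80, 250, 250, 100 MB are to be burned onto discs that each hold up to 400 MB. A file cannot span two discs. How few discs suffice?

8

Total = 310 + 290 + 290 + 250 + 250 + 250 + 230 + 210 + 130 + 130 + 110 + 100 + 80 + 70 = 2700 MB.
Lower bound: ⌈2700/400⌉ = 7 discs.
Also, 8 files each exceed 200 MB, and no two of those can share a disc, so at least 8 discs are needed.
A packing using 8 discs:
  disc 1: 310 + 80 = 390
  disc 2: 290 + 110 = 400
  disc 3: 290 + 100 = 390
  disc 4: 250 + 130 = 380
  disc 5: 250 + 130 = 380
  disc 6: 250 + 70 = 320
  disc 7: 230 = 230
  disc 8: 210 = 210
This matches the lower bound, so 8 is optimal.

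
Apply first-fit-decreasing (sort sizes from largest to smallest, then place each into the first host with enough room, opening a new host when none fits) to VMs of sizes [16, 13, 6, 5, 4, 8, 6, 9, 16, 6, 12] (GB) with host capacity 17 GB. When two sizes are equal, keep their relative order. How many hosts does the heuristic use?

Sorted descending: 16, 16, 13, 12, 9, 8, 6, 6, 6, 5, 4.
  16 → host 1 (new)  [load 16/17]
  16 → host 2 (new)  [load 16/17]
  13 → host 3 (new)  [load 13/17]
  12 → host 4 (new)  [load 12/17]
  9 → host 5 (new)  [load 9/17]
  8 → host 5  [load 17/17]
  6 → host 6 (new)  [load 6/17]
  6 → host 6  [load 12/17]
  6 → host 7 (new)  [load 6/17]
  5 → host 4  [load 17/17]
  4 → host 3  [load 17/17]
7 hosts opened.

7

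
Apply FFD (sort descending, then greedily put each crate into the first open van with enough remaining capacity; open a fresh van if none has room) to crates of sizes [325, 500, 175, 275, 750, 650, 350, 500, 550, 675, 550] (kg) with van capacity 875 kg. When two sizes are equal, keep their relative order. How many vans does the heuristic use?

7

Sorted descending: 750, 675, 650, 550, 550, 500, 500, 350, 325, 275, 175.
  750 → van 1 (new)  [load 750/875]
  675 → van 2 (new)  [load 675/875]
  650 → van 3 (new)  [load 650/875]
  550 → van 4 (new)  [load 550/875]
  550 → van 5 (new)  [load 550/875]
  500 → van 6 (new)  [load 500/875]
  500 → van 7 (new)  [load 500/875]
  350 → van 6  [load 850/875]
  325 → van 4  [load 875/875]
  275 → van 5  [load 825/875]
  175 → van 2  [load 850/875]
7 vans opened.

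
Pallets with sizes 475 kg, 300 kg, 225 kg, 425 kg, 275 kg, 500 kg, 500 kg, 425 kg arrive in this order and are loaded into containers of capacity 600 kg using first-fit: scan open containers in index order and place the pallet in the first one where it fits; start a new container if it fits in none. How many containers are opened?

7

  475 → container 1 (new)  [load 475/600]
  300 → container 2 (new)  [load 300/600]
  225 → container 2  [load 525/600]
  425 → container 3 (new)  [load 425/600]
  275 → container 4 (new)  [load 275/600]
  500 → container 5 (new)  [load 500/600]
  500 → container 6 (new)  [load 500/600]
  425 → container 7 (new)  [load 425/600]
7 containers opened.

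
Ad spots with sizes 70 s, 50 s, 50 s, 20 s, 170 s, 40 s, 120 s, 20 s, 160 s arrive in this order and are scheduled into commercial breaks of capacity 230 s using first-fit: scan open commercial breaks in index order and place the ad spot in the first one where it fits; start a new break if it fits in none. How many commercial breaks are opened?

4

  70 → break 1 (new)  [load 70/230]
  50 → break 1  [load 120/230]
  50 → break 1  [load 170/230]
  20 → break 1  [load 190/230]
  170 → break 2 (new)  [load 170/230]
  40 → break 1  [load 230/230]
  120 → break 3 (new)  [load 120/230]
  20 → break 2  [load 190/230]
  160 → break 4 (new)  [load 160/230]
4 commercial breaks opened.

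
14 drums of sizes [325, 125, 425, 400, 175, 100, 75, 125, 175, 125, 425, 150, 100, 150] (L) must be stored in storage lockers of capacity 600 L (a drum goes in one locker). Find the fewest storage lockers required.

5

Total = 425 + 425 + 400 + 325 + 175 + 175 + 150 + 150 + 125 + 125 + 125 + 100 + 100 + 75 = 2875 L.
Lower bound: ⌈2875/600⌉ = 5 storage lockers.
A packing using 5 storage lockers:
  locker 1: 425 + 175 = 600
  locker 2: 425 + 175 = 600
  locker 3: 400 + 150 = 550
  locker 4: 325 + 150 + 125 = 600
  locker 5: 125 + 125 + 100 + 100 + 75 = 525
This matches the lower bound, so 5 is optimal.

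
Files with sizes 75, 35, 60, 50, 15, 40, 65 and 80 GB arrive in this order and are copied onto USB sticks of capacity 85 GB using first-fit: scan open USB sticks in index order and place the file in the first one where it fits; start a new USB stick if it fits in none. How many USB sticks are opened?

6

  75 → USB stick 1 (new)  [load 75/85]
  35 → USB stick 2 (new)  [load 35/85]
  60 → USB stick 3 (new)  [load 60/85]
  50 → USB stick 2  [load 85/85]
  15 → USB stick 3  [load 75/85]
  40 → USB stick 4 (new)  [load 40/85]
  65 → USB stick 5 (new)  [load 65/85]
  80 → USB stick 6 (new)  [load 80/85]
6 USB sticks opened.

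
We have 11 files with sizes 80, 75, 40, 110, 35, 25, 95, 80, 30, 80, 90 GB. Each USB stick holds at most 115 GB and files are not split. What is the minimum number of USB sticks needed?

7

Total = 110 + 95 + 90 + 80 + 80 + 80 + 75 + 40 + 35 + 30 + 25 = 740 GB.
Lower bound: ⌈740/115⌉ = 7 USB sticks.
A packing using 7 USB sticks:
  USB stick 1: 110 = 110
  USB stick 2: 95 = 95
  USB stick 3: 90 + 25 = 115
  USB stick 4: 80 + 35 = 115
  USB stick 5: 80 + 30 = 110
  USB stick 6: 80 = 80
  USB stick 7: 75 + 40 = 115
This matches the lower bound, so 7 is optimal.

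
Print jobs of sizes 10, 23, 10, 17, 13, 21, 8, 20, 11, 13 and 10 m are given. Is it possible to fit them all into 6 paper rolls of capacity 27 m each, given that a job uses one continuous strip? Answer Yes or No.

No

Total = 156 m; ⌈156/27⌉ = 6.
The bound of 6 does not rule out 6, but exhaustive search shows no assignment into 6 paper rolls of capacity 27 m exists — the minimum is 7.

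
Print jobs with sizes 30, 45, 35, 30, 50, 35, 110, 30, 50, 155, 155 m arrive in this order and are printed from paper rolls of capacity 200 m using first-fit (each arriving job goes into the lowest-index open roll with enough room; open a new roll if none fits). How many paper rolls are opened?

5

  30 → roll 1 (new)  [load 30/200]
  45 → roll 1  [load 75/200]
  35 → roll 1  [load 110/200]
  30 → roll 1  [load 140/200]
  50 → roll 1  [load 190/200]
  35 → roll 2 (new)  [load 35/200]
  110 → roll 2  [load 145/200]
  30 → roll 2  [load 175/200]
  50 → roll 3 (new)  [load 50/200]
  155 → roll 4 (new)  [load 155/200]
  155 → roll 5 (new)  [load 155/200]
5 paper rolls opened.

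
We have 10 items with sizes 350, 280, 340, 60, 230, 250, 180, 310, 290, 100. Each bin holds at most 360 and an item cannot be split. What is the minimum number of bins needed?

Total = 350 + 340 + 310 + 290 + 280 + 250 + 230 + 180 + 100 + 60 = 2390.
Lower bound: ⌈2390/360⌉ = 7 bins.
A packing using 8 bins:
  bin 1: 350 = 350
  bin 2: 340 = 340
  bin 3: 310 = 310
  bin 4: 290 + 60 = 350
  bin 5: 280 = 280
  bin 6: 250 + 100 = 350
  bin 7: 230 = 230
  bin 8: 180 = 180
No arrangement into 7 bins stays within capacity, so 8 is optimal.

8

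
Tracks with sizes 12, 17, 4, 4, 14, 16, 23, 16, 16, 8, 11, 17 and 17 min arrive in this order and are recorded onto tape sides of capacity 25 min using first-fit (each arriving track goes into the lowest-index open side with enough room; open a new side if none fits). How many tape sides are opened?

  12 → side 1 (new)  [load 12/25]
  17 → side 2 (new)  [load 17/25]
  4 → side 1  [load 16/25]
  4 → side 1  [load 20/25]
  14 → side 3 (new)  [load 14/25]
  16 → side 4 (new)  [load 16/25]
  23 → side 5 (new)  [load 23/25]
  16 → side 6 (new)  [load 16/25]
  16 → side 7 (new)  [load 16/25]
  8 → side 2  [load 25/25]
  11 → side 3  [load 25/25]
  17 → side 8 (new)  [load 17/25]
  17 → side 9 (new)  [load 17/25]
9 tape sides opened.

9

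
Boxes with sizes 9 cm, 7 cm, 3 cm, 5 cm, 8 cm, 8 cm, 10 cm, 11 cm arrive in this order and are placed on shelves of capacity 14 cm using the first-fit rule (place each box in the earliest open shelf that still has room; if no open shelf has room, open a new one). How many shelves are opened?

6

  9 → shelf 1 (new)  [load 9/14]
  7 → shelf 2 (new)  [load 7/14]
  3 → shelf 1  [load 12/14]
  5 → shelf 2  [load 12/14]
  8 → shelf 3 (new)  [load 8/14]
  8 → shelf 4 (new)  [load 8/14]
  10 → shelf 5 (new)  [load 10/14]
  11 → shelf 6 (new)  [load 11/14]
6 shelves opened.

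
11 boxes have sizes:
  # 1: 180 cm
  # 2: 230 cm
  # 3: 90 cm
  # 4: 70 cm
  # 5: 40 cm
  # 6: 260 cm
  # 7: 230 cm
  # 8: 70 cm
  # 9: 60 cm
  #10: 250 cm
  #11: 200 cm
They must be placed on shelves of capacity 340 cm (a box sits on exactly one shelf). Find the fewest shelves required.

Total = 260 + 250 + 230 + 230 + 200 + 180 + 90 + 70 + 70 + 60 + 40 = 1680 cm.
Lower bound: ⌈1680/340⌉ = 5 shelves.
Also, 6 boxes each exceed 170 cm, and no two of those can share a shelf, so at least 6 shelves are needed.
A packing using 6 shelves:
  shelf 1: 260 + 70 = 330
  shelf 2: 250 + 90 = 340
  shelf 3: 230 + 70 + 40 = 340
  shelf 4: 230 + 60 = 290
  shelf 5: 200 = 200
  shelf 6: 180 = 180
This matches the lower bound, so 6 is optimal.

6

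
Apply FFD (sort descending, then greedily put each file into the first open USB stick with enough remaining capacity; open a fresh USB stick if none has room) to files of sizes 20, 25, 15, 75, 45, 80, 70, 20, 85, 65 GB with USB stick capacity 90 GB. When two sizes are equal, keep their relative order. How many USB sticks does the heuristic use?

Sorted descending: 85, 80, 75, 70, 65, 45, 25, 20, 20, 15.
  85 → USB stick 1 (new)  [load 85/90]
  80 → USB stick 2 (new)  [load 80/90]
  75 → USB stick 3 (new)  [load 75/90]
  70 → USB stick 4 (new)  [load 70/90]
  65 → USB stick 5 (new)  [load 65/90]
  45 → USB stick 6 (new)  [load 45/90]
  25 → USB stick 5  [load 90/90]
  20 → USB stick 4  [load 90/90]
  20 → USB stick 6  [load 65/90]
  15 → USB stick 3  [load 90/90]
6 USB sticks opened.

6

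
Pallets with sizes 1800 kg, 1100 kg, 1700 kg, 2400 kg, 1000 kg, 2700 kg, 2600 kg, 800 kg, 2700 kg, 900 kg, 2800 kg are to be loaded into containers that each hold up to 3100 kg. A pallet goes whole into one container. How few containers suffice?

Total = 2800 + 2700 + 2700 + 2600 + 2400 + 1800 + 1700 + 1100 + 1000 + 900 + 800 = 20500 kg.
Lower bound: ⌈20500/3100⌉ = 7 containers.
A packing using 8 containers:
  container 1: 2800 = 2800
  container 2: 2700 = 2700
  container 3: 2700 = 2700
  container 4: 2600 = 2600
  container 5: 2400 = 2400
  container 6: 1800 + 1100 = 2900
  container 7: 1700 + 1000 = 2700
  container 8: 900 + 800 = 1700
No arrangement into 7 containers stays within capacity, so 8 is optimal.

8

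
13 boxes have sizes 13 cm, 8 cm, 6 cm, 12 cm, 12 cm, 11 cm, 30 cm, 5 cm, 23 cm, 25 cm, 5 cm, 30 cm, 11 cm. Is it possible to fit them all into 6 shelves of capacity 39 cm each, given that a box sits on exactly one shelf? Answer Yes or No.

Yes

A valid assignment using 6 shelves:
  shelf 1: 30 + 8 = 38
  shelf 2: 30 + 6 = 36
  shelf 3: 25 + 13 = 38
  shelf 4: 23 + 12 = 35
  shelf 5: 12 + 11 + 11 + 5 = 39
  shelf 6: 5 = 5
Every load is within 39 cm, so 6 shelves suffice.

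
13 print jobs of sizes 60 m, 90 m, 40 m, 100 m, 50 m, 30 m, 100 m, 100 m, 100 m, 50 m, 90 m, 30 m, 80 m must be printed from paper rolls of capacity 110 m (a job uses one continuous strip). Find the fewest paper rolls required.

Total = 100 + 100 + 100 + 100 + 90 + 90 + 80 + 60 + 50 + 50 + 40 + 30 + 30 = 920 m.
Lower bound: ⌈920/110⌉ = 9 paper rolls.
A packing using 10 paper rolls:
  roll 1: 100 = 100
  roll 2: 100 = 100
  roll 3: 100 = 100
  roll 4: 100 = 100
  roll 5: 90 = 90
  roll 6: 90 = 90
  roll 7: 80 + 30 = 110
  roll 8: 60 + 50 = 110
  roll 9: 50 + 40 = 90
  roll 10: 30 = 30
No arrangement into 9 paper rolls stays within capacity, so 10 is optimal.

10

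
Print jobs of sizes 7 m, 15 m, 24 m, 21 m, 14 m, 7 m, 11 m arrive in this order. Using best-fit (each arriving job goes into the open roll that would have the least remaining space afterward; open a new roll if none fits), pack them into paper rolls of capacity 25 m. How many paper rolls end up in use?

  7 → roll 1 (new)  [load 7/25]
  15 → roll 1  [load 22/25]
  24 → roll 2 (new)  [load 24/25]
  21 → roll 3 (new)  [load 21/25]
  14 → roll 4 (new)  [load 14/25]
  7 → roll 4  [load 21/25]
  11 → roll 5 (new)  [load 11/25]
5 paper rolls opened.

5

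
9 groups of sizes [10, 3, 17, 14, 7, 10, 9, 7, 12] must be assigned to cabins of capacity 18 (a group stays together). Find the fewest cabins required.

6

Total = 17 + 14 + 12 + 10 + 10 + 9 + 7 + 7 + 3 = 89.
Lower bound: ⌈89/18⌉ = 5 cabins.
A packing using 6 cabins:
  cabin 1: 17 = 17
  cabin 2: 14 + 3 = 17
  cabin 3: 12 = 12
  cabin 4: 10 + 7 = 17
  cabin 5: 10 + 7 = 17
  cabin 6: 9 = 9
No arrangement into 5 cabins stays within capacity, so 6 is optimal.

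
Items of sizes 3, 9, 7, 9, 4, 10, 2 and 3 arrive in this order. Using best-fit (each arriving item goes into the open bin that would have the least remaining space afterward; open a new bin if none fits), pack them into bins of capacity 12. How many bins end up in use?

  3 → bin 1 (new)  [load 3/12]
  9 → bin 1  [load 12/12]
  7 → bin 2 (new)  [load 7/12]
  9 → bin 3 (new)  [load 9/12]
  4 → bin 2  [load 11/12]
  10 → bin 4 (new)  [load 10/12]
  2 → bin 4  [load 12/12]
  3 → bin 3  [load 12/12]
4 bins opened.

4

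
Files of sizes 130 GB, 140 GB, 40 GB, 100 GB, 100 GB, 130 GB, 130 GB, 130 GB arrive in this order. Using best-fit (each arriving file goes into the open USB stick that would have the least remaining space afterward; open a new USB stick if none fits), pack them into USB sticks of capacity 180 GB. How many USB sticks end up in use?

7

  130 → USB stick 1 (new)  [load 130/180]
  140 → USB stick 2 (new)  [load 140/180]
  40 → USB stick 2  [load 180/180]
  100 → USB stick 3 (new)  [load 100/180]
  100 → USB stick 4 (new)  [load 100/180]
  130 → USB stick 5 (new)  [load 130/180]
  130 → USB stick 6 (new)  [load 130/180]
  130 → USB stick 7 (new)  [load 130/180]
7 USB sticks opened.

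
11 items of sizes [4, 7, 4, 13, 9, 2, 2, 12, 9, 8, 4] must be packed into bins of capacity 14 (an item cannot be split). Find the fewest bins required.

6

Total = 13 + 12 + 9 + 9 + 8 + 7 + 4 + 4 + 4 + 2 + 2 = 74.
Lower bound: ⌈74/14⌉ = 6 bins.
A packing using 6 bins:
  bin 1: 13 = 13
  bin 2: 12 + 2 = 14
  bin 3: 9 + 4 = 13
  bin 4: 9 + 4 = 13
  bin 5: 8 + 4 + 2 = 14
  bin 6: 7 = 7
This matches the lower bound, so 6 is optimal.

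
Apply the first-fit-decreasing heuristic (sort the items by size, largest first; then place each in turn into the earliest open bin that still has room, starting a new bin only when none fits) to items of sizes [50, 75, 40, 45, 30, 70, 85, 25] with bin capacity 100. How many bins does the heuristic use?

5

Sorted descending: 85, 75, 70, 50, 45, 40, 30, 25.
  85 → bin 1 (new)  [load 85/100]
  75 → bin 2 (new)  [load 75/100]
  70 → bin 3 (new)  [load 70/100]
  50 → bin 4 (new)  [load 50/100]
  45 → bin 4  [load 95/100]
  40 → bin 5 (new)  [load 40/100]
  30 → bin 3  [load 100/100]
  25 → bin 2  [load 100/100]
5 bins opened.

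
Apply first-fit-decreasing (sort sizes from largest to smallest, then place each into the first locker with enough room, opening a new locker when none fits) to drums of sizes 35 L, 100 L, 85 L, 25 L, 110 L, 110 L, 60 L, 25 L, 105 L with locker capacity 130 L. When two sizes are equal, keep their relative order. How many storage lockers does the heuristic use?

Sorted descending: 110, 110, 105, 100, 85, 60, 35, 25, 25.
  110 → locker 1 (new)  [load 110/130]
  110 → locker 2 (new)  [load 110/130]
  105 → locker 3 (new)  [load 105/130]
  100 → locker 4 (new)  [load 100/130]
  85 → locker 5 (new)  [load 85/130]
  60 → locker 6 (new)  [load 60/130]
  35 → locker 5  [load 120/130]
  25 → locker 3  [load 130/130]
  25 → locker 4  [load 125/130]
6 storage lockers opened.

6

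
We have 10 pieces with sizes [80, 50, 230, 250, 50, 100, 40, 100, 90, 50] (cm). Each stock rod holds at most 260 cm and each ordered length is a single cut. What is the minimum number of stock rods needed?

Total = 250 + 230 + 100 + 100 + 90 + 80 + 50 + 50 + 50 + 40 = 1040 cm.
Lower bound: ⌈1040/260⌉ = 4 stock rods.
A packing using 5 stock rods:
  stock rod 1: 250 = 250
  stock rod 2: 230 = 230
  stock rod 3: 100 + 100 + 50 = 250
  stock rod 4: 90 + 80 + 50 + 40 = 260
  stock rod 5: 50 = 50
No arrangement into 4 stock rods stays within capacity, so 5 is optimal.

5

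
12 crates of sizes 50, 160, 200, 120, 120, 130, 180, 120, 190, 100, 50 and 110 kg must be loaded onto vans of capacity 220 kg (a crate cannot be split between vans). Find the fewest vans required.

Total = 200 + 190 + 180 + 160 + 130 + 120 + 120 + 120 + 110 + 100 + 50 + 50 = 1530 kg.
Lower bound: ⌈1530/220⌉ = 7 vans.
Also, 8 crates each exceed 110 kg, and no two of those can share a van, so at least 8 vans are needed.
A packing using 9 vans:
  van 1: 200 = 200
  van 2: 190 = 190
  van 3: 180 = 180
  van 4: 160 + 50 = 210
  van 5: 130 + 50 = 180
  van 6: 120 + 100 = 220
  van 7: 120 = 120
  van 8: 120 = 120
  van 9: 110 = 110
No arrangement into 8 vans stays within capacity, so 9 is optimal.

9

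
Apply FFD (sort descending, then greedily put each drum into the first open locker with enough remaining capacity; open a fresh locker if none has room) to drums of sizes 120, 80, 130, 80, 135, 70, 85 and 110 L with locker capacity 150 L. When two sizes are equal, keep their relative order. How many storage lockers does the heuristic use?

7

Sorted descending: 135, 130, 120, 110, 85, 80, 80, 70.
  135 → locker 1 (new)  [load 135/150]
  130 → locker 2 (new)  [load 130/150]
  120 → locker 3 (new)  [load 120/150]
  110 → locker 4 (new)  [load 110/150]
  85 → locker 5 (new)  [load 85/150]
  80 → locker 6 (new)  [load 80/150]
  80 → locker 7 (new)  [load 80/150]
  70 → locker 6  [load 150/150]
7 storage lockers opened.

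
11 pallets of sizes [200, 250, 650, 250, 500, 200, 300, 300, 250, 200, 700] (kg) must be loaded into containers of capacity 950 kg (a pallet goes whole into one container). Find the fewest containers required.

Total = 700 + 650 + 500 + 300 + 300 + 250 + 250 + 250 + 200 + 200 + 200 = 3800 kg.
Lower bound: ⌈3800/950⌉ = 4 containers.
A packing using 4 containers:
  container 1: 700 + 250 = 950
  container 2: 650 + 300 = 950
  container 3: 500 + 250 + 200 = 950
  container 4: 300 + 250 + 200 + 200 = 950
This matches the lower bound, so 4 is optimal.

4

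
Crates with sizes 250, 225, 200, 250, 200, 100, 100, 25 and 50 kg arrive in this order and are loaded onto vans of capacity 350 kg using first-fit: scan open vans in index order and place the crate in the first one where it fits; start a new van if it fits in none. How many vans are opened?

  250 → van 1 (new)  [load 250/350]
  225 → van 2 (new)  [load 225/350]
  200 → van 3 (new)  [load 200/350]
  250 → van 4 (new)  [load 250/350]
  200 → van 5 (new)  [load 200/350]
  100 → van 1  [load 350/350]
  100 → van 2  [load 325/350]
  25 → van 2  [load 350/350]
  50 → van 3  [load 250/350]
5 vans opened.

5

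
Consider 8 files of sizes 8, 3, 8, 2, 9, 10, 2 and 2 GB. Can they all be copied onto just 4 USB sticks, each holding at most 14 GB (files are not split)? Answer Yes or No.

Yes

A valid assignment using 4 USB sticks:
  USB stick 1: 10 + 3 = 13
  USB stick 2: 9 + 2 + 2 = 13
  USB stick 3: 8 + 2 = 10
  USB stick 4: 8 = 8
Every load is within 14 GB, so 4 USB sticks suffice.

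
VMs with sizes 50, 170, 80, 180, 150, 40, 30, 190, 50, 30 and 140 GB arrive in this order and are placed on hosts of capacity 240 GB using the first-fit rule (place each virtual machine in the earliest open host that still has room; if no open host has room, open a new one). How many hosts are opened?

5

  50 → host 1 (new)  [load 50/240]
  170 → host 1  [load 220/240]
  80 → host 2 (new)  [load 80/240]
  180 → host 3 (new)  [load 180/240]
  150 → host 2  [load 230/240]
  40 → host 3  [load 220/240]
  30 → host 4 (new)  [load 30/240]
  190 → host 4  [load 220/240]
  50 → host 5 (new)  [load 50/240]
  30 → host 5  [load 80/240]
  140 → host 5  [load 220/240]
5 hosts opened.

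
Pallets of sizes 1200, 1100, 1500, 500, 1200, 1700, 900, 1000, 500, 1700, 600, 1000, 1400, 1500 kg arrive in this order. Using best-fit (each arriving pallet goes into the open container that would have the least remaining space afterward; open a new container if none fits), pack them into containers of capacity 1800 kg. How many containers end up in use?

  1200 → container 1 (new)  [load 1200/1800]
  1100 → container 2 (new)  [load 1100/1800]
  1500 → container 3 (new)  [load 1500/1800]
  500 → container 1  [load 1700/1800]
  1200 → container 4 (new)  [load 1200/1800]
  1700 → container 5 (new)  [load 1700/1800]
  900 → container 6 (new)  [load 900/1800]
  1000 → container 7 (new)  [load 1000/1800]
  500 → container 4  [load 1700/1800]
  1700 → container 8 (new)  [load 1700/1800]
  600 → container 2  [load 1700/1800]
  1000 → container 9 (new)  [load 1000/1800]
  1400 → container 10 (new)  [load 1400/1800]
  1500 → container 11 (new)  [load 1500/1800]
11 containers opened.

11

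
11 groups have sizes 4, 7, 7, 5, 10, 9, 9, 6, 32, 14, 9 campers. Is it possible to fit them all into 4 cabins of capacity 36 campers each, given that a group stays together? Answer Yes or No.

Yes

A valid assignment using 4 cabins:
  cabin 1: 32 + 4 = 36
  cabin 2: 14 + 10 + 9 = 33
  cabin 3: 9 + 9 + 7 + 7 = 32
  cabin 4: 6 + 5 = 11
Every load is within 36 campers, so 4 cabins suffice.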